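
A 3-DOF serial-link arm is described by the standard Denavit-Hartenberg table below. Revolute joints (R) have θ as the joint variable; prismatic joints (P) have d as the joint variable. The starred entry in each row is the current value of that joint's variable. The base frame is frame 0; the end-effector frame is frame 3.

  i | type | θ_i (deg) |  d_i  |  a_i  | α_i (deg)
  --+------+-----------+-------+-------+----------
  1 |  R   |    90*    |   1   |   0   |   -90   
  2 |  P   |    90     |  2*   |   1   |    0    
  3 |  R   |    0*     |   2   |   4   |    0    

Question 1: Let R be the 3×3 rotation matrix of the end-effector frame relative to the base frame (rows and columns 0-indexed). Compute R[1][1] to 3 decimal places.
-1.000

End-effector y-axis (col 1 of R) = (-0.0000,-1.0000,-0.0000)
R[1][1] = -1.0000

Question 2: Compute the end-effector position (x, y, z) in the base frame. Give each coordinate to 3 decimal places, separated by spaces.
after link 1: o_1 = (0.0000, 0.0000, 1.0000)
after link 2: o_2 = (-2.0000, 0.0000, 0.0000)
after link 3: o_3 = (-4.0000, 0.0000, -4.0000)

-4.000 0.000 -4.000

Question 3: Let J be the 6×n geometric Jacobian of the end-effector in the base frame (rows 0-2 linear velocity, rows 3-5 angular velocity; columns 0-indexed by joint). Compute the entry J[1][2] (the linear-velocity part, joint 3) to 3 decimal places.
-4.000

axis z_2 = (-1.0000,0.0000,0.0000); lever o_n−o_2 = (-2.0000,0.0000,-4.0000)
cross product → J_v[:, 2] = (-0.0000,-4.0000,-0.0000)
J_ω[:, 2] = z_2
entry J[1][2] = -4.0000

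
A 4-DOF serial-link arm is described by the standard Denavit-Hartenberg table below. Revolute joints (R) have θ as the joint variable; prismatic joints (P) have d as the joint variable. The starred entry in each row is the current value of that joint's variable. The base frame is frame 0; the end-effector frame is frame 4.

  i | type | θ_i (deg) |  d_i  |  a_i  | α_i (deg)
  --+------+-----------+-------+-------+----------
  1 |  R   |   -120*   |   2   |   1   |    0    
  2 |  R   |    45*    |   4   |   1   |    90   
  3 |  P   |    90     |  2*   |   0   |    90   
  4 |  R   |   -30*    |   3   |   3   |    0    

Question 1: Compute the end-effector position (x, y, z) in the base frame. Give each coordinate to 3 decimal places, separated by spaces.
0.052 -4.859 8.598

after link 1: o_1 = (-0.5000, -0.8660, 2.0000)
after link 2: o_2 = (-0.2412, -1.8320, 6.0000)
after link 3: o_3 = (-2.1730, -2.3496, 6.0000)
after link 4: o_4 = (0.0523, -4.8591, 8.5981)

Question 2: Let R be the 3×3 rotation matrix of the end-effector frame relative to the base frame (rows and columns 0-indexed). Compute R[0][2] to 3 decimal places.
End-effector z-axis (col 2 of R) = (0.2588,-0.9659,-0.0000)
R[0][2] = 0.2588

0.259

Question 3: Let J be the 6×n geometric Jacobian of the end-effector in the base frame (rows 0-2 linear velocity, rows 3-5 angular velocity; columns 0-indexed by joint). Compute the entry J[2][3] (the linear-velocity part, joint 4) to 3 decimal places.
1.500

axis z_3 = (0.2588,-0.9659,-0.0000); lever o_n−o_3 = (2.2253,-2.5095,2.5981)
cross product → J_v[:, 3] = (-2.5095,-0.6724,1.5000)
J_ω[:, 3] = z_3
entry J[2][3] = 1.5000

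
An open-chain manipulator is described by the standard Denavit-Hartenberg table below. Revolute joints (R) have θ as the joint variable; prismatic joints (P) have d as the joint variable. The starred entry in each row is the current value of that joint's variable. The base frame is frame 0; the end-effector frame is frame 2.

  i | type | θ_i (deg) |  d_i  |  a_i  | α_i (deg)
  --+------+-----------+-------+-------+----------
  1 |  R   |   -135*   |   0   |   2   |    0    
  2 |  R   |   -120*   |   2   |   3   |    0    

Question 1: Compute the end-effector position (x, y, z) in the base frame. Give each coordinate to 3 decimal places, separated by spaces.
-2.191 1.484 2.000

after link 1: o_1 = (-1.4142, -1.4142, 0.0000)
after link 2: o_2 = (-2.1907, 1.4836, 2.0000)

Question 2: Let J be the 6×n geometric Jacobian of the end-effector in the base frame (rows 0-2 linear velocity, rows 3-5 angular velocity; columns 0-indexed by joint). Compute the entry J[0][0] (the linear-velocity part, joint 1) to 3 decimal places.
axis z_0 = ẑ; lever o_n−o_0 = (-2.1907,1.4836,2.0000)
cross product → J_v[:, 0] = (-1.4836,-2.1907,0.0000)
J_ω[:, 0] = z_0
entry J[0][0] = -1.4836

-1.484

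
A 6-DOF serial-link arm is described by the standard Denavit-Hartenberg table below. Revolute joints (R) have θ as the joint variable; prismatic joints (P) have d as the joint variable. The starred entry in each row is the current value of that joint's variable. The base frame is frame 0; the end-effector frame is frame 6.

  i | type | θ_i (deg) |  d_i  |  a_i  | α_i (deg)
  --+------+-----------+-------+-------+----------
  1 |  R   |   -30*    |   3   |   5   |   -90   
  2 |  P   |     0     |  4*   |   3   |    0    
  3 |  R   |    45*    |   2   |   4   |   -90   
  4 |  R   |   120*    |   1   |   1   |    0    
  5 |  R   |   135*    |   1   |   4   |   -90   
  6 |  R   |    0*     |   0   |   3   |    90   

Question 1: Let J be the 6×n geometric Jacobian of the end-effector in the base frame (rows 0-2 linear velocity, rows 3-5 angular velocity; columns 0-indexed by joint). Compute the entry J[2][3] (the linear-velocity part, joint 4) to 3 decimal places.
axis z_3 = (-0.6124,0.3536,-0.7071); lever o_n−o_3 = (0.3073,6.6300,0.2204)
cross product → J_v[:, 3] = (4.7661,-0.0823,-4.1687)
J_ω[:, 3] = z_3
entry J[2][3] = -4.1687

-4.169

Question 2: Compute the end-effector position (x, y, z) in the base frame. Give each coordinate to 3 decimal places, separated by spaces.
12.685 6.412 0.392

after link 1: o_1 = (4.3301, -2.5000, 3.0000)
after link 2: o_2 = (8.9282, -0.5359, 3.0000)
after link 3: o_3 = (12.3777, -0.2181, 0.1716)
after link 4: o_4 = (11.0261, -0.4377, -0.1820)
after link 5: o_5 = (11.7116, 3.6279, -0.1570)
after link 6: o_6 = (12.6850, 6.4120, 0.3920)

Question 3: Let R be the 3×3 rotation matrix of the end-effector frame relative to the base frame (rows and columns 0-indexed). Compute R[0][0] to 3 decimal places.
End-effector x-axis (col 0 of R) = (0.3245,0.9280,0.1830)
R[0][0] = 0.3245

0.324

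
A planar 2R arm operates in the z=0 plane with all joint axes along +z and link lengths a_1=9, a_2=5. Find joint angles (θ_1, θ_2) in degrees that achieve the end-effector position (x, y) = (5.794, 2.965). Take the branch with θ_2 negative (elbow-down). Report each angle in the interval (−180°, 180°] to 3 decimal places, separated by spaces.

60.004 -134.999

cos θ_2 = (42.3617−9²−5²)/(2·9·5) = -0.7071; θ_2 = -134.9989° (elbow-down)
β = atan2(2.9650,5.7940) = 27.1005°; ψ = atan2(-3.5356,5.4645) = -32.9032°
θ_1 = β − ψ = 60.0037°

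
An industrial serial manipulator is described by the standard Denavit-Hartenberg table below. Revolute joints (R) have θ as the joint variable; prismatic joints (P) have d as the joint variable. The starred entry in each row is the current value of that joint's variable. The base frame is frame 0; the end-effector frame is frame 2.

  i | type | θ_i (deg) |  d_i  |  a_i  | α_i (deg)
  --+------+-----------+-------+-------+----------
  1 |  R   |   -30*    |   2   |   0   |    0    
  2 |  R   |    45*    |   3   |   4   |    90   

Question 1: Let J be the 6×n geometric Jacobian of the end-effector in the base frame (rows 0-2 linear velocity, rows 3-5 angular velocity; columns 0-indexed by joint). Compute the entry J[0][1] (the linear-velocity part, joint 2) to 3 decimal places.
axis z_1 = (0.0000,0.0000,1.0000); lever o_n−o_1 = (3.8637,1.0353,3.0000)
cross product → J_v[:, 1] = (-1.0353,3.8637,0.0000)
J_ω[:, 1] = z_1
entry J[0][1] = -1.0353

-1.035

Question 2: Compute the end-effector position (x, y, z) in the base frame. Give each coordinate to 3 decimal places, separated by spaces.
after link 1: o_1 = (0.0000, 0.0000, 2.0000)
after link 2: o_2 = (3.8637, 1.0353, 5.0000)

3.864 1.035 5.000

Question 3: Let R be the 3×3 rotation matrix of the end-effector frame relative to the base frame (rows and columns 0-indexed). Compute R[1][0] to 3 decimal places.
End-effector x-axis (col 0 of R) = (0.9659,0.2588,0.0000)
R[1][0] = 0.2588

0.259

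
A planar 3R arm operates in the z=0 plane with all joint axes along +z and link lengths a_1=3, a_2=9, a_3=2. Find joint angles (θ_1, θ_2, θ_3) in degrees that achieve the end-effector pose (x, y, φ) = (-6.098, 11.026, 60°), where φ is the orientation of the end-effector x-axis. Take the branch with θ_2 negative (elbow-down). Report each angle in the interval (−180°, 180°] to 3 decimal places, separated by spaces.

150.011 -30.013 -59.997

wrist centre = target − a_3·(cos φ, sin φ) = (-7.0980, 9.2939)
cos θ_2 = (136.7591−3²−9²)/(2·3·9) = 0.8659; θ_2 = -30.0133° (elbow-down)
β = atan2(9.2939,-7.0980) = 127.3698°; ψ = atan2(-4.5018,10.7932) = -22.6409°
θ_1 = β − ψ = 150.0107°
θ_3 = φ − θ_1 − θ_2 = -59.9974° (wrapped to (-180°,180°])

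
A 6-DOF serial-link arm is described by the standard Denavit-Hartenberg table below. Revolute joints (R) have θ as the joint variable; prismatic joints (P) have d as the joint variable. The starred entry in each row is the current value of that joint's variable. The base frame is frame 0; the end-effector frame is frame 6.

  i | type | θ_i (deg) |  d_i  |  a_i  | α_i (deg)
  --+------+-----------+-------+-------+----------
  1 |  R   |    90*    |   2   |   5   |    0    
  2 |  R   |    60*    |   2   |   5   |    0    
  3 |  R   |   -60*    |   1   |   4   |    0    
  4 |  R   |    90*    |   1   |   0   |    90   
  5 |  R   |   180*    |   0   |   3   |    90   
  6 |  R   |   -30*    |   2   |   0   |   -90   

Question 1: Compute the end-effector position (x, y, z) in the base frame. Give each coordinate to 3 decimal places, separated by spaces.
after link 1: o_1 = (0.0000, 5.0000, 2.0000)
after link 2: o_2 = (-4.3301, 7.5000, 4.0000)
after link 3: o_3 = (-4.3301, 11.5000, 5.0000)
after link 4: o_4 = (-4.3301, 11.5000, 6.0000)
after link 5: o_5 = (-1.3301, 11.5000, 6.0000)
after link 6: o_6 = (-1.3301, 11.5000, 8.0000)

-1.330 11.500 8.000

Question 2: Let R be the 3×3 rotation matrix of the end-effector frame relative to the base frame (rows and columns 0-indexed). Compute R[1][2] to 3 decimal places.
0.866

End-effector z-axis (col 2 of R) = (0.5000,0.8660,0.0000)
R[1][2] = 0.8660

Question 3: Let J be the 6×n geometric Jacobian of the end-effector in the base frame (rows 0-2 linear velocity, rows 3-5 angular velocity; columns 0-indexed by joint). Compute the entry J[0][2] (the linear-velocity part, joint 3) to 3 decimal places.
axis z_2 = (0.0000,0.0000,1.0000); lever o_n−o_2 = (3.0000,4.0000,4.0000)
cross product → J_v[:, 2] = (-4.0000,3.0000,0.0000)
J_ω[:, 2] = z_2
entry J[0][2] = -4.0000

-4.000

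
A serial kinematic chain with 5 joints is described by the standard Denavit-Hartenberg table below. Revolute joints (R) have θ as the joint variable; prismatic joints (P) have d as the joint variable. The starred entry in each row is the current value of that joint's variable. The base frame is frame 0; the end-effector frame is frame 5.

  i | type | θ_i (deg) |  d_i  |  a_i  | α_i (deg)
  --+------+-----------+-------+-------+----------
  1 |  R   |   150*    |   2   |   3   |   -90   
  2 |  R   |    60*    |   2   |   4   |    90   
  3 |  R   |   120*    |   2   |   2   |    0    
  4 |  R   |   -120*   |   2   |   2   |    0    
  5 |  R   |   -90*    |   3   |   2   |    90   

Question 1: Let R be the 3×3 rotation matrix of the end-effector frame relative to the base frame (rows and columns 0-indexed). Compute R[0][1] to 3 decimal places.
End-effector y-axis (col 1 of R) = (-0.7500,0.4330,0.5000)
R[0][1] = -0.7500

-0.750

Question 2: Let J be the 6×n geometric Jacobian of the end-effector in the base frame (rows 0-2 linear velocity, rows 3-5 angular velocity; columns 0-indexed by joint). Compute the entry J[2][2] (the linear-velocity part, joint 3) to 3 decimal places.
axis z_2 = (-0.7500,0.4330,0.5000); lever o_n−o_2 = (-5.5490,3.5131,2.6340)
cross product → J_v[:, 2] = (-0.6160,-0.7990,-0.2321)
J_ω[:, 2] = z_2
entry J[2][2] = -0.2321

-0.232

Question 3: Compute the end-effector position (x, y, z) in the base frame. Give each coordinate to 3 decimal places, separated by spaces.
after link 1: o_1 = (-2.5981, 1.5000, 2.0000)
after link 2: o_2 = (-5.3301, 0.7679, -1.4641)
after link 3: o_3 = (-7.2631, -0.1160, 0.4019)
after link 4: o_4 = (-9.6292, 1.2500, -0.3301)
after link 5: o_5 = (-10.8792, 4.2811, 1.1699)

-10.879 4.281 1.170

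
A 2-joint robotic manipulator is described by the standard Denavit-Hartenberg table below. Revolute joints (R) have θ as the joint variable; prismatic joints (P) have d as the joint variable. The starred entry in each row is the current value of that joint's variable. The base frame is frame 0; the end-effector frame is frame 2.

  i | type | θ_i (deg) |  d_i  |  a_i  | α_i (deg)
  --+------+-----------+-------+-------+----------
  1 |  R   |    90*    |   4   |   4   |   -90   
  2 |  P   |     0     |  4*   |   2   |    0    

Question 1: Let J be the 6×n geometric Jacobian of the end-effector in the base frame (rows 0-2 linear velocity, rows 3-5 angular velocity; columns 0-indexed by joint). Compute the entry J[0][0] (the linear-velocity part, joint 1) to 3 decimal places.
axis z_0 = ẑ; lever o_n−o_0 = (-4.0000,6.0000,4.0000)
cross product → J_v[:, 0] = (-6.0000,-4.0000,0.0000)
J_ω[:, 0] = z_0
entry J[0][0] = -6.0000

-6.000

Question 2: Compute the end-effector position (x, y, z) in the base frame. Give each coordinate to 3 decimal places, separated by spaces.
after link 1: o_1 = (0.0000, 4.0000, 4.0000)
after link 2: o_2 = (-4.0000, 6.0000, 4.0000)

-4.000 6.000 4.000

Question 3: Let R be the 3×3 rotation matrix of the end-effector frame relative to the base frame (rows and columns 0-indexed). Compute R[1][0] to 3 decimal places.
1.000

End-effector x-axis (col 0 of R) = (0.0000,1.0000,0.0000)
R[1][0] = 1.0000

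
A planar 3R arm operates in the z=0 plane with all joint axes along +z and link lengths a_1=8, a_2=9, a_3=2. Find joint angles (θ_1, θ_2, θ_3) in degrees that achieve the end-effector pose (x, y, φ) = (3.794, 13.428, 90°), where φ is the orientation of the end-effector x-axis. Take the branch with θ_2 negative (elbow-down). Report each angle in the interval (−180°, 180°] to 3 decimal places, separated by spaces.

120.002 -90.003 60.000

wrist centre = target − a_3·(cos φ, sin φ) = (3.7940, 11.4280)
cos θ_2 = (144.9936−8²−9²)/(2·8·9) = -0.0000; θ_2 = -90.0025° (elbow-down)
β = atan2(11.4280,3.7940) = 71.6343°; ψ = atan2(-9.0000,7.9996) = -48.3679°
θ_1 = β − ψ = 120.0021°
θ_3 = φ − θ_1 − θ_2 = 60.0004° (wrapped to (-180°,180°])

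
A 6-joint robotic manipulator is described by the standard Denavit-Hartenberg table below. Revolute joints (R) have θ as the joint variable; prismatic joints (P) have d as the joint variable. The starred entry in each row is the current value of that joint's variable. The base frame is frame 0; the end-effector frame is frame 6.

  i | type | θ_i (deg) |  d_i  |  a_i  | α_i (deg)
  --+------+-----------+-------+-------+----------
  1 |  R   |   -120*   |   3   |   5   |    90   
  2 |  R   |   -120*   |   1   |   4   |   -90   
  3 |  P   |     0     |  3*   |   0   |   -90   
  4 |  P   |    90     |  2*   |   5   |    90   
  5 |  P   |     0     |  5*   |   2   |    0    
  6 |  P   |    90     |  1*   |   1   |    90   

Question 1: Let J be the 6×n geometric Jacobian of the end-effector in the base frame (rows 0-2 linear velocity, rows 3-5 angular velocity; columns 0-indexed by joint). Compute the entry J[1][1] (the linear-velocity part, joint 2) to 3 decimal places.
axis z_1 = (-0.8660,0.5000,0.0000); lever o_n−o_1 = (5.9641,6.3301,-6.6603)
cross product → J_v[:, 1] = (-3.3301,-5.7679,-8.4641)
J_ω[:, 1] = z_1
entry J[1][1] = -5.7679

-5.768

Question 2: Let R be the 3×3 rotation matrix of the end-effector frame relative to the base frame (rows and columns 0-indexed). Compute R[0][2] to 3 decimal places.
End-effector z-axis (col 2 of R) = (0.4330,0.7500,0.5000)
R[0][2] = 0.4330

0.433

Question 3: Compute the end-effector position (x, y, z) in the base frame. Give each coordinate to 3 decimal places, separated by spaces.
3.464 2.000 -3.660

after link 1: o_1 = (-2.5000, -4.3301, 3.0000)
after link 2: o_2 = (-2.3660, -2.0981, -0.4641)
after link 3: o_3 = (-3.6651, -4.3481, -1.9641)
after link 4: o_4 = (0.2321, -1.5981, 0.5359)
after link 5: o_5 = (2.3481, 2.0670, -2.7942)
after link 6: o_6 = (3.4641, 2.0000, -3.6603)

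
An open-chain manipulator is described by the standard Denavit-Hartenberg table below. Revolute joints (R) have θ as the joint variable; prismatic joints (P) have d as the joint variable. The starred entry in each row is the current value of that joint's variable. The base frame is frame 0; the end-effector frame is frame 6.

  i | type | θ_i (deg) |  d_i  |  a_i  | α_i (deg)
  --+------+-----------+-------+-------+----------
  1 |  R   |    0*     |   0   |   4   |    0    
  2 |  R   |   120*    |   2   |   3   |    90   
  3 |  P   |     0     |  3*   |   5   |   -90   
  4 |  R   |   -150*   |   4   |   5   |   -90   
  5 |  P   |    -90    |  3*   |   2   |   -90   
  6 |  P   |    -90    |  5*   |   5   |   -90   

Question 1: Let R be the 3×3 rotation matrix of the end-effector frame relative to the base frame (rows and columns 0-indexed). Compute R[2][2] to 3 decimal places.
End-effector z-axis (col 2 of R) = (0.0000,-0.0000,1.0000)
R[2][2] = 1.0000

1.000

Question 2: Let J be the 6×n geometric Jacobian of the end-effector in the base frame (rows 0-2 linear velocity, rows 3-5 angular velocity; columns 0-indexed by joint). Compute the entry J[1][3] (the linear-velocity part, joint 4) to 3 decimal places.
12.660

axis z_3 = (0.0000,0.0000,1.0000); lever o_n−o_3 = (12.6603,1.9282,6.0000)
cross product → J_v[:, 3] = (-1.9282,12.6603,0.0000)
J_ω[:, 3] = z_3
entry J[1][3] = 12.6603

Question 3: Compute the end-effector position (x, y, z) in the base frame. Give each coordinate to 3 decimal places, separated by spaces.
after link 1: o_1 = (4.0000, 0.0000, 0.0000)
after link 2: o_2 = (2.5000, 2.5981, 2.0000)
after link 3: o_3 = (2.5981, 8.4282, 2.0000)
after link 4: o_4 = (6.9282, 5.9282, 6.0000)
after link 5: o_5 = (8.4282, 8.5263, 8.0000)
after link 6: o_6 = (15.2583, 10.3564, 8.0000)

15.258 10.356 8.000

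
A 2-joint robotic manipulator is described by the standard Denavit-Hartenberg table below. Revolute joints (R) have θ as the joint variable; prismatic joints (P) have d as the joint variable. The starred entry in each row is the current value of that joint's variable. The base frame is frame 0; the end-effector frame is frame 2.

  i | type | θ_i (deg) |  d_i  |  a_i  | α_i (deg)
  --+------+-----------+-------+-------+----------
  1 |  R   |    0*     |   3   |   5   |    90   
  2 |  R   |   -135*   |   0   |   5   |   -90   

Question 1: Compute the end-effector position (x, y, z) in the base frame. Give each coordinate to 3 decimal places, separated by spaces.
after link 1: o_1 = (5.0000, 0.0000, 3.0000)
after link 2: o_2 = (1.4645, -0.0000, -0.5355)

1.464 -0.000 -0.536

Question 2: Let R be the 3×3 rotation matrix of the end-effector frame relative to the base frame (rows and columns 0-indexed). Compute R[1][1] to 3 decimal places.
End-effector y-axis (col 1 of R) = (0.0000,1.0000,-0.0000)
R[1][1] = 1.0000

1.000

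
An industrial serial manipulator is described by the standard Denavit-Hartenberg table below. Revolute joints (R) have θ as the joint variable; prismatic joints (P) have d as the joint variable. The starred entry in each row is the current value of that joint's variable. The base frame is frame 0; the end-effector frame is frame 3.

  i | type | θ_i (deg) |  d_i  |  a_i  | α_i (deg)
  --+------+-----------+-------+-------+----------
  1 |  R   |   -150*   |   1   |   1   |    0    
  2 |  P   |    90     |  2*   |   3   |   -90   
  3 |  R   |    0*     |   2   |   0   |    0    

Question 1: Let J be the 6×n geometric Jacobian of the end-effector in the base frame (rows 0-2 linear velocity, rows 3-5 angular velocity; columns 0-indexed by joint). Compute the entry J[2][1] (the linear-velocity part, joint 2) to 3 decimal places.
1.000

prismatic axis z_1 = (0.0000,0.0000,1.0000)
J_v[:, 1] = z_1; J_ω[:, 1] = (0,0,0)
entry J[2][1] = 1.0000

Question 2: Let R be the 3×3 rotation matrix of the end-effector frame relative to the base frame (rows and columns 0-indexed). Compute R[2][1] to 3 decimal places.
End-effector y-axis (col 1 of R) = (0.0000,0.0000,-1.0000)
R[2][1] = -1.0000

-1.000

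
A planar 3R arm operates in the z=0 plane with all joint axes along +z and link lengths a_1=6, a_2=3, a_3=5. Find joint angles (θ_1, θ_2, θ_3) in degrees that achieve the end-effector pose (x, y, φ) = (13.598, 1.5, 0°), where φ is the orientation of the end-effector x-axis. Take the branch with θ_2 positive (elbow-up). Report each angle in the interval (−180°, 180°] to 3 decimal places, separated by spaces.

wrist centre = target − a_3·(cos φ, sin φ) = (8.5980, 1.5000)
cos θ_2 = (76.1756−6²−3²)/(2·6·3) = 0.8660; θ_2 = 30.0042° (elbow-up)
β = atan2(1.5000,8.5980) = 9.8962°; ψ = atan2(1.5002,8.5980) = 9.8974°
θ_1 = β − ψ = -0.0013°
θ_3 = φ − θ_1 − θ_2 = -30.0029° (wrapped to (-180°,180°])

-0.001 30.004 -30.003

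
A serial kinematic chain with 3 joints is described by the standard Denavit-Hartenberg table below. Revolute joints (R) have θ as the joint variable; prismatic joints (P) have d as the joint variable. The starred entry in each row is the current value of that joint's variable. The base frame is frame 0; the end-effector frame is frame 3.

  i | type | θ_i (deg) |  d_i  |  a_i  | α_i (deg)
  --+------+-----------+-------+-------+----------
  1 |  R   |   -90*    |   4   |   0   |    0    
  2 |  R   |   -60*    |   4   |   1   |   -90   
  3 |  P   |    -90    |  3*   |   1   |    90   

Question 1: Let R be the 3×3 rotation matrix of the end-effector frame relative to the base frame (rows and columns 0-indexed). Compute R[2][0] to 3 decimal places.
1.000

End-effector x-axis (col 0 of R) = (-0.0000,0.0000,1.0000)
R[2][0] = 1.0000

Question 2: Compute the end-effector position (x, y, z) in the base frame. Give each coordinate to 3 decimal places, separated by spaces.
after link 1: o_1 = (0.0000, 0.0000, 4.0000)
after link 2: o_2 = (-0.8660, -0.5000, 8.0000)
after link 3: o_3 = (0.6340, -3.0981, 9.0000)

0.634 -3.098 9.000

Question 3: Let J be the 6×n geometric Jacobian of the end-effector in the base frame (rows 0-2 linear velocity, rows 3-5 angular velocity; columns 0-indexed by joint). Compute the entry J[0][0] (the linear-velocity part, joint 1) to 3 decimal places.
axis z_0 = ẑ; lever o_n−o_0 = (0.6340,-3.0981,9.0000)
cross product → J_v[:, 0] = (3.0981,0.6340,-0.0000)
J_ω[:, 0] = z_0
entry J[0][0] = 3.0981

3.098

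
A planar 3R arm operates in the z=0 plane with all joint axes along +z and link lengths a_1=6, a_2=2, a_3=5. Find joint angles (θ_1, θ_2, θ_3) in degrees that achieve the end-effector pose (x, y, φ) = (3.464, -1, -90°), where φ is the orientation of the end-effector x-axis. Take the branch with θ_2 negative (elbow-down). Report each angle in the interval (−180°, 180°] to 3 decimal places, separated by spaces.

68.214 -120.002 -38.212

wrist centre = target − a_3·(cos φ, sin φ) = (3.4640, 4.0000)
cos θ_2 = (27.9993−6²−2²)/(2·6·2) = -0.5000; θ_2 = -120.0019° (elbow-down)
β = atan2(4.0000,3.4640) = 49.1074°; ψ = atan2(-1.7320,4.9999) = -19.1065°
θ_1 = β − ψ = 68.2139°
θ_3 = φ − θ_1 − θ_2 = -38.2120° (wrapped to (-180°,180°])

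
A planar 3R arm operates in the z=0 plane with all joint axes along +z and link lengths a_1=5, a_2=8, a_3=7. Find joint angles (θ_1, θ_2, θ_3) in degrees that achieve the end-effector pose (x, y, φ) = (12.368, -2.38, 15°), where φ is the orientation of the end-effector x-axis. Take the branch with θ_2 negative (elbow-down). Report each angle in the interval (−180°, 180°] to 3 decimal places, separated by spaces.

wrist centre = target − a_3·(cos φ, sin φ) = (5.6065, -4.1917)
cos θ_2 = (49.0037−5²−8²)/(2·5·8) = -0.5000; θ_2 = -119.9970° (elbow-down)
β = atan2(-4.1917,5.6065) = -36.7838°; ψ = atan2(-6.9284,1.0004) = -81.7841°
θ_1 = β − ψ = 45.0003°
θ_3 = φ − θ_1 − θ_2 = 89.9967° (wrapped to (-180°,180°])

45.000 -119.997 89.997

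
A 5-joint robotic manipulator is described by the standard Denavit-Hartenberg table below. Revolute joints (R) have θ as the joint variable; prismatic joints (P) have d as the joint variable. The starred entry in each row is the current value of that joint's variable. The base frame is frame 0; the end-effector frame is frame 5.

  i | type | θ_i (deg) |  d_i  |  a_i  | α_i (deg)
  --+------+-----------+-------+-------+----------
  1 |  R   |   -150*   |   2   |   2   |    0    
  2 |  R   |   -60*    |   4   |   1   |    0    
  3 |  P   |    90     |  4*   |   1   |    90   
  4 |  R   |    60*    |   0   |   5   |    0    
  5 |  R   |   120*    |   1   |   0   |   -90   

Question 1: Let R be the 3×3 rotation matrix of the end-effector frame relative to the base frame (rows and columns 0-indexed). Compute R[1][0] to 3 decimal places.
End-effector x-axis (col 0 of R) = (0.5000,0.8660,0.0000)
R[1][0] = 0.8660

0.866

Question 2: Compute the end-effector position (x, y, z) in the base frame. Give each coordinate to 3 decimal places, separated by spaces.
-5.214 -3.031 14.330

after link 1: o_1 = (-1.7321, -1.0000, 2.0000)
after link 2: o_2 = (-2.5981, -0.5000, 6.0000)
after link 3: o_3 = (-3.0981, -1.3660, 10.0000)
after link 4: o_4 = (-4.3481, -3.5311, 14.3301)
after link 5: o_5 = (-5.2141, -3.0311, 14.3301)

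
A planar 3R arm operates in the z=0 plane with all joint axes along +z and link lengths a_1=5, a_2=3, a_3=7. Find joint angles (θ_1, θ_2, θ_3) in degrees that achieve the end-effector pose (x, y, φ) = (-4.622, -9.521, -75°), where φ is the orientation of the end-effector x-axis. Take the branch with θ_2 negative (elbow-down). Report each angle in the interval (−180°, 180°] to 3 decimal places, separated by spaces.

-135.004 -59.983 119.987

wrist centre = target − a_3·(cos φ, sin φ) = (-6.4337, -2.7595)
cos θ_2 = (49.0079−5²−3²)/(2·5·3) = 0.5003; θ_2 = -59.9826° (elbow-down)
β = atan2(-2.7595,-6.4337) = -156.7848°; ψ = atan2(-2.5976,6.5008) = -21.7809°
θ_1 = β − ψ = -135.0039°
θ_3 = φ − θ_1 − θ_2 = 119.9865° (wrapped to (-180°,180°])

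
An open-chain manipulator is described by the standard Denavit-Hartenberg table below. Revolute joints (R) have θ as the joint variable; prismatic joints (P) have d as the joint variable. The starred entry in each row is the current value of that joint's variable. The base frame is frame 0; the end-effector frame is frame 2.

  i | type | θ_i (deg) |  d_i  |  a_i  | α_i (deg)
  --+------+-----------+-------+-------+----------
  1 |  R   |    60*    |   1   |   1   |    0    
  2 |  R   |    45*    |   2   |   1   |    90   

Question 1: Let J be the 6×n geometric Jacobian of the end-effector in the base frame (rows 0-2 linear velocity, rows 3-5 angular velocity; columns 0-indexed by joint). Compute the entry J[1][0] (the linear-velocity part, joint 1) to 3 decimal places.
axis z_0 = ẑ; lever o_n−o_0 = (0.2412,1.8320,3.0000)
cross product → J_v[:, 0] = (-1.8320,0.2412,0.0000)
J_ω[:, 0] = z_0
entry J[1][0] = 0.2412

0.241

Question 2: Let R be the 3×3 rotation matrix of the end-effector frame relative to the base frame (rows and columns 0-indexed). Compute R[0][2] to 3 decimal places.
End-effector z-axis (col 2 of R) = (0.9659,0.2588,0.0000)
R[0][2] = 0.9659

0.966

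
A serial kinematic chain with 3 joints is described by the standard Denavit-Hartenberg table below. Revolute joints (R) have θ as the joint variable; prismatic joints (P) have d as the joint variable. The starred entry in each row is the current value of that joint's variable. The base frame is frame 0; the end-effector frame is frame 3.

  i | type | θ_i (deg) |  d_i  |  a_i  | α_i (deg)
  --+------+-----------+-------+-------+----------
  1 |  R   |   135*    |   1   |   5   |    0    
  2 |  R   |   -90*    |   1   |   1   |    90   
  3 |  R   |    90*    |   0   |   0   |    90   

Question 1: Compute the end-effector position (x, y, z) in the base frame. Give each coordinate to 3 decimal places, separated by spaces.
-2.828 4.243 2.000

after link 1: o_1 = (-3.5355, 3.5355, 1.0000)
after link 2: o_2 = (-2.8284, 4.2426, 2.0000)
after link 3: o_3 = (-2.8284, 4.2426, 2.0000)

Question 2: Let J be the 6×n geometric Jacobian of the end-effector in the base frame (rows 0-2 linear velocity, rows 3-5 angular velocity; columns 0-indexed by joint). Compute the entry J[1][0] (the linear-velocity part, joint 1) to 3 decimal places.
-2.828

axis z_0 = ẑ; lever o_n−o_0 = (-2.8284,4.2426,2.0000)
cross product → J_v[:, 0] = (-4.2426,-2.8284,0.0000)
J_ω[:, 0] = z_0
entry J[1][0] = -2.8284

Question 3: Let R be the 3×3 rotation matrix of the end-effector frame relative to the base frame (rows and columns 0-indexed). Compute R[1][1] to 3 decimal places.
-0.707

End-effector y-axis (col 1 of R) = (0.7071,-0.7071,0.0000)
R[1][1] = -0.7071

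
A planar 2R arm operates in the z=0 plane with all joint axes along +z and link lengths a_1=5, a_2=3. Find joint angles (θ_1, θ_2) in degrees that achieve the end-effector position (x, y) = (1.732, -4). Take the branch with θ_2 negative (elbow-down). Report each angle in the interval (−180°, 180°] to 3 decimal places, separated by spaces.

cos θ_2 = (18.9998−5²−3²)/(2·5·3) = -0.5000; θ_2 = -120.0004° (elbow-down)
β = atan2(-4.0000,1.7320) = -66.5874°; ψ = atan2(-2.5981,3.5000) = -36.5868°
θ_1 = β − ψ = -30.0006°

-30.001 -120.000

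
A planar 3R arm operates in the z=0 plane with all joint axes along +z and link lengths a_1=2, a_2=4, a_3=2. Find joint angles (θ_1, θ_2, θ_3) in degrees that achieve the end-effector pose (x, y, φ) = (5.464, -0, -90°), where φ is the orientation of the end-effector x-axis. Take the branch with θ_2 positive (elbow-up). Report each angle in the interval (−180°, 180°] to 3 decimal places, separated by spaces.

-0.005 30.008 -120.003

wrist centre = target − a_3·(cos φ, sin φ) = (5.4640, 2.0000)
cos θ_2 = (33.8553−2²−4²)/(2·2·4) = 0.8660; θ_2 = 30.0080° (elbow-up)
β = atan2(2.0000,5.4640) = 20.1043°; ψ = atan2(2.0005,5.4638) = 20.1093°
θ_1 = β − ψ = -0.0050°
θ_3 = φ − θ_1 − θ_2 = -120.0029° (wrapped to (-180°,180°])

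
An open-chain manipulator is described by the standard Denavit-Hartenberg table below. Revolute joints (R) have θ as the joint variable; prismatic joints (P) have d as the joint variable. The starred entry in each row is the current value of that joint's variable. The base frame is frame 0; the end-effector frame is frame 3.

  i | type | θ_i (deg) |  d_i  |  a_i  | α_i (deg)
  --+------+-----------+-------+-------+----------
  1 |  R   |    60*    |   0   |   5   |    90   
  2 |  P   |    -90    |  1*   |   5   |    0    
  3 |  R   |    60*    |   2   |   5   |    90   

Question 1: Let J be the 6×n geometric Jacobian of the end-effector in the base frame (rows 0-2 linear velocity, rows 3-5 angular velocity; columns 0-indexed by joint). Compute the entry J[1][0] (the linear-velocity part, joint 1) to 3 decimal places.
7.263

axis z_0 = ẑ; lever o_n−o_0 = (7.2631,6.5801,-7.5000)
cross product → J_v[:, 0] = (-6.5801,7.2631,0.0000)
J_ω[:, 0] = z_0
entry J[1][0] = 7.2631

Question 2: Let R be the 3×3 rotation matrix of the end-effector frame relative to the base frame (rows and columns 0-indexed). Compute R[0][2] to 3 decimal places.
End-effector z-axis (col 2 of R) = (-0.2500,-0.4330,-0.8660)
R[0][2] = -0.2500

-0.250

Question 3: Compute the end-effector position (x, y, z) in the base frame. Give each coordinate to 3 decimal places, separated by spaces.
after link 1: o_1 = (2.5000, 4.3301, 0.0000)
after link 2: o_2 = (3.3660, 3.8301, -5.0000)
after link 3: o_3 = (7.2631, 6.5801, -7.5000)

7.263 6.580 -7.500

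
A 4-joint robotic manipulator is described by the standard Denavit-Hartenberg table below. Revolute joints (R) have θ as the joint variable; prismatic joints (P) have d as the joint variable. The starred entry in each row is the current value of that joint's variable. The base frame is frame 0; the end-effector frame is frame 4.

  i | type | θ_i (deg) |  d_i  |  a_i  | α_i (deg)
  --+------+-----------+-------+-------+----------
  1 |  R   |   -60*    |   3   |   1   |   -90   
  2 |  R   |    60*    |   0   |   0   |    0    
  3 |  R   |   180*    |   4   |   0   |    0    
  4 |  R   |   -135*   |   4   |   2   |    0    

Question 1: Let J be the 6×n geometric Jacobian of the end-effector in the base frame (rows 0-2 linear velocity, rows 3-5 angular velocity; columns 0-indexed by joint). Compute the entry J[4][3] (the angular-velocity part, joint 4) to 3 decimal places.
axis z_3 = (0.8660,0.5000,0.0000); lever o_n−o_3 = (3.2053,2.4483,-1.9319)
cross product → J_v[:, 3] = (-0.9659,1.6730,0.5176)
J_ω[:, 3] = z_3
entry J[4][3] = 0.5000

0.500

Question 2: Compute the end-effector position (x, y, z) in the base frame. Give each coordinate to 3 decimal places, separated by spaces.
after link 1: o_1 = (0.5000, -0.8660, 3.0000)
after link 2: o_2 = (0.5000, -0.8660, 3.0000)
after link 3: o_3 = (3.9641, 1.1340, 3.0000)
after link 4: o_4 = (7.1694, 3.5823, 1.0681)

7.169 3.582 1.068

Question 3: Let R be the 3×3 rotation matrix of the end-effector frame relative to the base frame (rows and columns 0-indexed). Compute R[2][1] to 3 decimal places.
0.259

End-effector y-axis (col 1 of R) = (-0.4830,0.8365,0.2588)
R[2][1] = 0.2588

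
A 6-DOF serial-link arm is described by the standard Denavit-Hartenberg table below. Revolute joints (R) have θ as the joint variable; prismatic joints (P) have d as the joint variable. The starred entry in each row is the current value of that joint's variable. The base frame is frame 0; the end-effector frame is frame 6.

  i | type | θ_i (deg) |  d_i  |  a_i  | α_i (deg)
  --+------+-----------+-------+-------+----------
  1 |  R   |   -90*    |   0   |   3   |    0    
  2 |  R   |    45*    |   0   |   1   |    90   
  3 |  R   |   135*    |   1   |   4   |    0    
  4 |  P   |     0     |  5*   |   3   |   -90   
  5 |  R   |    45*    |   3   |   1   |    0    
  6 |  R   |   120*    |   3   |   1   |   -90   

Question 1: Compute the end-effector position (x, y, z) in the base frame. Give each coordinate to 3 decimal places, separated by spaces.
after link 1: o_1 = (0.0000, -3.0000, 0.0000)
after link 2: o_2 = (0.7071, -3.7071, 0.0000)
after link 3: o_3 = (-2.0000, -2.4142, 2.8284)
after link 4: o_4 = (-7.0355, -4.4497, 4.9497)
after link 5: o_5 = (-8.3891, -2.0962, 3.3284)
after link 6: o_6 = (-9.2231, -0.8961, 0.5241)

-9.223 -0.896 0.524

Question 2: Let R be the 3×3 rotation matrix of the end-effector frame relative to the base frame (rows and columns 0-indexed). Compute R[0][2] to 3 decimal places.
End-effector z-axis (col 2 of R) = (-0.5536,-0.8124,-0.1830)
R[0][2] = -0.5536

-0.554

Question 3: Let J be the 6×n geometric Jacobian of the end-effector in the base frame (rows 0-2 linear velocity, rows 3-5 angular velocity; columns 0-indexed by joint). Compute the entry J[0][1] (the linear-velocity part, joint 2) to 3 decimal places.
-2.104

axis z_1 = (0.0000,0.0000,1.0000); lever o_n−o_1 = (-9.2231,2.1039,0.5241)
cross product → J_v[:, 1] = (-2.1039,-9.2231,0.0000)
J_ω[:, 1] = z_1
entry J[0][1] = -2.1039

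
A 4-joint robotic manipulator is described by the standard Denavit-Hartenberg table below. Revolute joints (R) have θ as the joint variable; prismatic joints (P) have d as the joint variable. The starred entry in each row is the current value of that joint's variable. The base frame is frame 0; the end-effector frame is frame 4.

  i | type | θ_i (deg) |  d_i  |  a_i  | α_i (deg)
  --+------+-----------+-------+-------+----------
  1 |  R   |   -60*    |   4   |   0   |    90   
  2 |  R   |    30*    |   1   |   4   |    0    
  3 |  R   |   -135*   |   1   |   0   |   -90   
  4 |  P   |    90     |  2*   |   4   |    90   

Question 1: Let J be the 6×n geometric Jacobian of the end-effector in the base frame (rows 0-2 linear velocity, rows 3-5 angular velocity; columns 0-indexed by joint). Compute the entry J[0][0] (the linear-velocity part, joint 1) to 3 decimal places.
axis z_0 = ẑ; lever o_n−o_0 = (4.4300,-3.6730,5.4824)
cross product → J_v[:, 0] = (3.6730,4.4300,-0.0000)
J_ω[:, 0] = z_0
entry J[0][0] = 3.6730

3.673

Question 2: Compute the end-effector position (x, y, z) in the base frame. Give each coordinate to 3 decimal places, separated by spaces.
4.430 -3.673 5.482

after link 1: o_1 = (0.0000, 0.0000, 4.0000)
after link 2: o_2 = (0.8660, -3.5000, 6.0000)
after link 3: o_3 = (0.0000, -4.0000, 6.0000)
after link 4: o_4 = (4.4300, -3.6730, 5.4824)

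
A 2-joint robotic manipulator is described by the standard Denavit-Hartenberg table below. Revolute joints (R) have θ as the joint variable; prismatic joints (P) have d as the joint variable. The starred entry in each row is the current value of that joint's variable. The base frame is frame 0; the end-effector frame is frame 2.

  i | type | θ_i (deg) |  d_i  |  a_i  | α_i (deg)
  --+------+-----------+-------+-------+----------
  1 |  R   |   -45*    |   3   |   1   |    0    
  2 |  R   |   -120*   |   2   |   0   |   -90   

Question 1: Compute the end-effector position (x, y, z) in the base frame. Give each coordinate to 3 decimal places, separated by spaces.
0.707 -0.707 5.000

after link 1: o_1 = (0.7071, -0.7071, 3.0000)
after link 2: o_2 = (0.7071, -0.7071, 5.0000)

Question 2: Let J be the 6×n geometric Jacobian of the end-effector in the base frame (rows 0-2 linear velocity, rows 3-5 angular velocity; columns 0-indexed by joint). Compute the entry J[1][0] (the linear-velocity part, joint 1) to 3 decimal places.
0.707

axis z_0 = ẑ; lever o_n−o_0 = (0.7071,-0.7071,5.0000)
cross product → J_v[:, 0] = (0.7071,0.7071,-0.0000)
J_ω[:, 0] = z_0
entry J[1][0] = 0.7071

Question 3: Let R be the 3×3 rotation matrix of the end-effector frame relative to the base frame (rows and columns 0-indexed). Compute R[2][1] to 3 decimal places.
-1.000

End-effector y-axis (col 1 of R) = (0.0000,-0.0000,-1.0000)
R[2][1] = -1.0000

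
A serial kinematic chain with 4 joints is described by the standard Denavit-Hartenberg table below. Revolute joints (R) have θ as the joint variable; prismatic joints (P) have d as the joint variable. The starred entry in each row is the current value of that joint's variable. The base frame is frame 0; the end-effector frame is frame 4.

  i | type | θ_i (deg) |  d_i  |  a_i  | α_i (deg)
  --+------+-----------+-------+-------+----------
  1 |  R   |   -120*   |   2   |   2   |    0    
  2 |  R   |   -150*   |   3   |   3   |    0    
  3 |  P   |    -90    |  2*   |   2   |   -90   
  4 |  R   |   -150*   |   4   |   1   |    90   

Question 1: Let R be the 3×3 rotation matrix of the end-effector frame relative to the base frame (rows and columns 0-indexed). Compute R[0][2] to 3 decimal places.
End-effector z-axis (col 2 of R) = (-0.5000,0.0000,-0.8660)
R[0][2] = -0.5000

-0.500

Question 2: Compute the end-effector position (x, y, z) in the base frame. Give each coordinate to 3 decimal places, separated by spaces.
0.134 5.268 7.500

after link 1: o_1 = (-1.0000, -1.7321, 2.0000)
after link 2: o_2 = (-1.0000, 1.2679, 5.0000)
after link 3: o_3 = (1.0000, 1.2679, 7.0000)
after link 4: o_4 = (0.1340, 5.2679, 7.5000)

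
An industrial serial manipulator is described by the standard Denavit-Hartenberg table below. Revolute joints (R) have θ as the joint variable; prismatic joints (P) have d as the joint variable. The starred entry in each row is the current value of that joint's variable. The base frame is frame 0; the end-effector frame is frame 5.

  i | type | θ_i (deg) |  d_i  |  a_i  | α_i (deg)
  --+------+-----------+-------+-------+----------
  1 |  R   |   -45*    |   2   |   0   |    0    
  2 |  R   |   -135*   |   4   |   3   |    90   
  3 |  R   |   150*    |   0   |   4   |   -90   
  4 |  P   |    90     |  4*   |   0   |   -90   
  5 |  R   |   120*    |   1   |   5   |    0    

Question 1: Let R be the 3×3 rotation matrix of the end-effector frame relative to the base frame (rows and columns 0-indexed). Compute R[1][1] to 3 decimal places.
0.866

End-effector y-axis (col 1 of R) = (0.2500,0.8660,-0.4330)
R[1][1] = 0.8660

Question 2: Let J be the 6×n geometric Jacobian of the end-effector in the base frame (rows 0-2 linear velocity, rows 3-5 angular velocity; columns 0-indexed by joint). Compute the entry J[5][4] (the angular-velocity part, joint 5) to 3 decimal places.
-0.500

axis z_4 = (-0.8660,-0.0000,-0.5000); lever o_n−o_4 = (-3.0311,2.5000,3.2500)
cross product → J_v[:, 4] = (1.2500,4.3301,-2.1651)
J_ω[:, 4] = z_4
entry J[5][4] = -0.5000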